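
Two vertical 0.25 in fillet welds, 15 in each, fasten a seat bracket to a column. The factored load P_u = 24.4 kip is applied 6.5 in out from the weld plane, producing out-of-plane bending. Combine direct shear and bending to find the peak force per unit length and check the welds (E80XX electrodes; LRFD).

f_max ≈ 2.27 kip/in; adequate

E80XX → F_EXX = 80 ksi.
L_w = 2 × 15 = 30 in; section modulus (unit throat) S = 2 × L²/6 = 75 in².
Direct shear f_v = P/L_w = 24.4/30 = 0.8133 kip/in.
Moment M = P × e = 24.4 × 6.5 = 158.6 kip·in; bending f_b = M/S = 2.115 kip/in.
f_max = √(f_v² + f_b²) = √(0.8133² + 2.115²) = 2.266 kip/in.
φr_n = 0.75 × 0.6 × 80 × (0.707 × 0.25) = 6.363 kip/in → adequate.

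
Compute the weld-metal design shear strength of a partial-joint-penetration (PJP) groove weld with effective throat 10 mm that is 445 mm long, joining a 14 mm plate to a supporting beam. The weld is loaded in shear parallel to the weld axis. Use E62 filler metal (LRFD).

φR_n ≈ 1240 kN

E62XX → F_EXX = 620 MPa.
Effective throat (given) t_e = 10 mm.
A_we = 10 × 445 = 4450 mm².
F_nw = 0.6 F_EXX = 372 MPa.
φR_n = 0.75 × 372 × 4450 × 10⁻³ = 1242 kN.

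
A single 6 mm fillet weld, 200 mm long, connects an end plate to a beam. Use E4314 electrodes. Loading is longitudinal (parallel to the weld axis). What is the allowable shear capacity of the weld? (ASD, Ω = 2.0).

E43XX → F_EXX = 430 MPa.
Effective throat t_e = 0.707 × 6 = 4.242 mm.
Total length L = 200 mm; A_we = 4.242 × 200 = 848.4 mm².
F_nw = 0.6 F_EXX = 0.6 × 430 = 258 MPa.
R_n = 258 × 848.4 × 10⁻³ = 218.9 kN; R_n/Ω = 218.9/2.0 = 109.4 kN.

R_n/Ω ≈ 109 kN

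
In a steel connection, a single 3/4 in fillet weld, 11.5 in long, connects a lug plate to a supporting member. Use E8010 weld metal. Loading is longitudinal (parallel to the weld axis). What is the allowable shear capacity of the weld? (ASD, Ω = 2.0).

R_n/Ω ≈ 146 kips

E80XX → F_EXX = 80 ksi.
Effective throat t_e = 0.707 × 0.75 = 0.5302 in.
Total length L = 11.5 in; A_we = 0.5302 × 11.5 = 6.098 in².
F_nw = 0.6 F_EXX = 0.6 × 80 = 48 ksi.
R_n = 48 × 6.098 = 292.7 kips; R_n/Ω = 292.7/2.0 = 146.3 kips.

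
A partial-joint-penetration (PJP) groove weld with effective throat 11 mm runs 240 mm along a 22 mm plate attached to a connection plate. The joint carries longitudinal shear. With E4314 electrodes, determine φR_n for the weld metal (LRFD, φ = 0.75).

E43XX → F_EXX = 430 MPa.
Effective throat (given) t_e = 11 mm.
A_we = 11 × 240 = 2640 mm².
F_nw = 0.6 F_EXX = 258 MPa.
φR_n = 0.75 × 258 × 2640 × 10⁻³ = 510.8 kN.

φR_n ≈ 511 kN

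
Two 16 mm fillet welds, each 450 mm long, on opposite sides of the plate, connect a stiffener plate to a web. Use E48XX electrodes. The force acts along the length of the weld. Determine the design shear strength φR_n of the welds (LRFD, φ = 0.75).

φR_n ≈ 2200 kN

E48XX → F_EXX = 480 MPa.
Effective throat t_e = 0.707 × 16 = 11.31 mm.
Total length L = 900 mm; A_we = 11.31 × 900 = 10180 mm².
F_nw = 0.6 F_EXX = 0.6 × 480 = 288 MPa.
φR_n = 0.75 × 288 × 10180 × 10⁻³ = 2199 kN.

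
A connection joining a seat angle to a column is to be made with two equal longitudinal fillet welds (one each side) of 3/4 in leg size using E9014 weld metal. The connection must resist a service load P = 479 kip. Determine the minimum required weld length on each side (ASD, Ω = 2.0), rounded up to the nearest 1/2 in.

E90XX → F_EXX = 90 ksi.
Throat t_e = 0.707 × 0.75 = 0.5302 in.
r_n/Ω = (0.6 × 90 × 0.5302) / 2.0 = 14.32 kip/in.
L_req = P / (r_n/Ω) = 479 / 14.32 = 33.46 in total.
Per side: 33.46 / 2 = 16.73 in.
Round up → use L = 17 in on each side.

L = 17 in on each side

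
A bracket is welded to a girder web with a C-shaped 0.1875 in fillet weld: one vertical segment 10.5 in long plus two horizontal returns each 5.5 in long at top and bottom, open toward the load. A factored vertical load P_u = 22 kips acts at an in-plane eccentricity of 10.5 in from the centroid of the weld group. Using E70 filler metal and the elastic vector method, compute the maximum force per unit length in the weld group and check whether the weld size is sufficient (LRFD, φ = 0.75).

f_max ≈ 4 kip/in; adequate

E70XX → F_EXX = 70 ksi.
Total weld length L_w = 21.5 in. Treat welds as unit-width lines.
Centroid: x̄ = 2×5.5×2.75 / 21.5 = 1.407 in from the vertical weld.
Polar moment about centroid: J = I_x + I_y = [10.5³/12 + 2×5.5×5.25²] + [10.5×1.407² + 2(5.5³/12 + 5.5×1.343²)] = 468 in³.
Direct shear f_v = P/L_w = 22 / 21.5 = 1.023 kip/in (vertical).
Torsion M = P·e = 22 × 10.5 = 231 kip·in.
Critical point at (x, y) = (4.093, 5.25) from centroid. f_tx = M·y/J = 2.591 kip/in; f_ty = M·x/J = 2.02 kip/in.
Resultant f_max = √[f_tx² + (f_v + f_ty)²] = √[2.591² + (1.023 + 2.02)²] = 3.997 kip/in.
Capacity per unit length: φr_n = 0.75 × 0.6 × 70 × (0.707 × 0.1875) = 4.176 kip/in.
3.997 ≤ 4.176 → adequate.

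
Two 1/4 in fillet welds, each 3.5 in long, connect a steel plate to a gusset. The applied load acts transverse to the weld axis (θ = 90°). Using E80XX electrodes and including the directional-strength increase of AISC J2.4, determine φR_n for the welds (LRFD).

E80XX → F_EXX = 80 ksi.
t_e = 0.707 × 0.25 = 0.1767 in; A_we = 0.1767 × 7 = 1.237 in².
Directional factor: 1.0 + 0.5 sin^1.5(90°) = 1.5.
F_nw = 0.6 × 80 × 1.5 = 72 ksi.
φR_n = 0.75 × 72 × 1.237 = 66.81 kip.

φR_n ≈ 66.8 kip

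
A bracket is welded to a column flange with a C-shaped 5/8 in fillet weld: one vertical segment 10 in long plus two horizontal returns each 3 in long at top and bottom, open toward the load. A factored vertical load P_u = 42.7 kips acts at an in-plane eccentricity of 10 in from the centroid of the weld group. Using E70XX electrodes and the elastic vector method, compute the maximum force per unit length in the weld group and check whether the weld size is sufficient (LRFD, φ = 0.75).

f_max ≈ 11.1 kip/in; adequate

E70XX → F_EXX = 70 ksi.
Total weld length L_w = 16 in. Treat welds as unit-width lines.
Centroid: x̄ = 2×3×1.5 / 16 = 0.5625 in from the vertical weld.
Polar moment about centroid: J = I_x + I_y = [10³/12 + 2×3×5²] + [10×0.5625² + 2(3³/12 + 3×0.9375²)] = 246.3 in³.
Direct shear f_v = P/L_w = 42.7 / 16 = 2.669 kip/in (vertical).
Torsion M = P·e = 42.7 × 10 = 427 kip·in.
Critical point at (x, y) = (2.438, 5) from centroid. f_tx = M·y/J = 8.669 kip/in; f_ty = M·x/J = 4.226 kip/in.
Resultant f_max = √[f_tx² + (f_v + f_ty)²] = √[8.669² + (2.669 + 4.226)²] = 11.08 kip/in.
Capacity per unit length: φr_n = 0.75 × 0.6 × 70 × (0.707 × 0.625) = 13.92 kip/in.
11.08 ≤ 13.92 → adequate.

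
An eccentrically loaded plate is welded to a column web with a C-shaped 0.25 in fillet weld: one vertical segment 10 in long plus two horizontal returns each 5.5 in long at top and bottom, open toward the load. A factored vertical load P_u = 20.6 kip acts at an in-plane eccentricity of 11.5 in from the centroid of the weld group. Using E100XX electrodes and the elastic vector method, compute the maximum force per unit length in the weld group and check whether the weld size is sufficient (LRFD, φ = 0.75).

E100XX → F_EXX = 100 ksi.
Total weld length L_w = 21 in. Treat welds as unit-width lines.
Centroid: x̄ = 2×5.5×2.75 / 21 = 1.44 in from the vertical weld.
Polar moment about centroid: J = I_x + I_y = [10³/12 + 2×5.5×5²] + [10×1.44² + 2(5.5³/12 + 5.5×1.31²)] = 425.7 in³.
Direct shear f_v = P/L_w = 20.6 / 21 = 0.981 kip/in (vertical).
Torsion M = P·e = 20.6 × 11.5 = 236.9 kip·in.
Critical point at (x, y) = (4.06, 5) from centroid. f_tx = M·y/J = 2.783 kip/in; f_ty = M·x/J = 2.259 kip/in.
Resultant f_max = √[f_tx² + (f_v + f_ty)²] = √[2.783² + (0.981 + 2.259)²] = 4.271 kip/in.
Capacity per unit length: φr_n = 0.75 × 0.6 × 100 × (0.707 × 0.25) = 7.954 kip/in.
4.271 ≤ 7.954 → adequate.

f_max ≈ 4.27 kip/in; adequate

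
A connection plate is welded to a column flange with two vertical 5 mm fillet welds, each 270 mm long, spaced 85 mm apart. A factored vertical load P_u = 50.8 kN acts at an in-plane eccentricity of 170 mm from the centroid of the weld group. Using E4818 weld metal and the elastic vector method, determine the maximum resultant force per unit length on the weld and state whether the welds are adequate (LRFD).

E48XX → F_EXX = 480 MPa.
Total weld length L_w = 540 mm. Treat welds as unit-width lines.
Polar moment about centroid: J = 2[d³/12 + d(b/2)²] = 2[270³/12 + 270×42.5²] = 4256000 mm³.
Direct shear f_v = P/L_w = 50.8×10³ / 540 = 94.07 N/mm (vertical).
Torsion M = P·e = 50.8×10³ × 170 = 8636000 N·mm.
Critical point at (x, y) = (42.5, 135) from centroid. f_tx = M·y/J = 273.9 N/mm; f_ty = M·x/J = 86.24 N/mm.
Resultant f_max = √[f_tx² + (f_v + f_ty)²] = √[273.9² + (94.07 + 86.24)²] = 328 N/mm.
Capacity per unit length: φr_n = 0.75 × 0.6 × 480 × (0.707 × 5) = 763.6 N/mm.
328 ≤ 763.6 → adequate.

f_max ≈ 328 N/mm; adequate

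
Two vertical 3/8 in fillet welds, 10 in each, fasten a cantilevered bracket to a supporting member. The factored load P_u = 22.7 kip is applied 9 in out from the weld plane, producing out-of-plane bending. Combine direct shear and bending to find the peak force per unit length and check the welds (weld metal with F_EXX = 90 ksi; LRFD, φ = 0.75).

f_max ≈ 6.23 kip/in; adequate

L_w = 2 × 10 = 20 in; section modulus (unit throat) S = 2 × L²/6 = 33.33 in².
Direct shear f_v = P/L_w = 22.7/20 = 1.135 kip/in.
Moment M = P × e = 22.7 × 9 = 204.3 kip·in; bending f_b = M/S = 6.129 kip/in.
f_max = √(f_v² + f_b²) = √(1.135² + 6.129²) = 6.233 kip/in.
φr_n = 0.75 × 0.6 × 90 × (0.707 × 0.375) = 10.74 kip/in → adequate.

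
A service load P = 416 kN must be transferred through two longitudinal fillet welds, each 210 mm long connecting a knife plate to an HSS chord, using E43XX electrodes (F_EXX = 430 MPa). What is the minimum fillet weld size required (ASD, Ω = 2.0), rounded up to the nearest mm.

Total weld length L = 420 mm.
Required throat t_e = P × Ω / (0.6 F_EXX × L) = 416 × 2.0 / (0.6 × 430 × 420 × 10⁻³) = 7.678 mm.
Required leg w = t_e / 0.707 = 10.86 mm → use 11 mm.

w = 11 mm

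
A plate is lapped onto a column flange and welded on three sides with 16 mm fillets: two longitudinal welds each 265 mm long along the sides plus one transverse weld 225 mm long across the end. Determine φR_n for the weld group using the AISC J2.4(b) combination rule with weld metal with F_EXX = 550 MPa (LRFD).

t_e = 0.707 × 16 = 11.31 mm.
R_nwl = 0.6 × 550 × 11.31 × 530 × 10⁻³ = 1978 kN (longitudinal, 2 welds).
R_nwt = 0.6 × 550 × 11.31 × 225 × 10⁻³ = 839.9 kN (transverse, base value).
(i) R_nwl + R_nwt = 2818 kN; (ii) 0.85 R_nwl + 1.5 R_nwt = 2942 kN.
R_n = max = 2942 kN [governs: (ii)]; φR_n = 2206 kN.

φR_n ≈ 2210 kN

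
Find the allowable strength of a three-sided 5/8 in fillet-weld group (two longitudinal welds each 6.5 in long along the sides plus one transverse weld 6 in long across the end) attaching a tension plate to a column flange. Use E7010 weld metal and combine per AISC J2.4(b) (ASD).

R_n/Ω ≈ 186 kips

E70XX → F_EXX = 70 ksi.
t_e = 0.707 × 0.625 = 0.4419 in.
R_nwl = 0.6 × 70 × 0.4419 × 13 = 241.3 kips (longitudinal, 2 welds).
R_nwt = 0.6 × 70 × 0.4419 × 6 = 111.4 kips (transverse, base value).
(i) R_nwl + R_nwt = 352.6 kips; (ii) 0.85 R_nwl + 1.5 R_nwt = 372.1 kips.
R_n = max = 372.1 kips [governs: (ii)]; R_n/Ω = 186.1 kips.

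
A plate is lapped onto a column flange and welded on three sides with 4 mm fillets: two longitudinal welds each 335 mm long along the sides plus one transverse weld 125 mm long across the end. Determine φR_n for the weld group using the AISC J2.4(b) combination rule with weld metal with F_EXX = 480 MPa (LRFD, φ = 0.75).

t_e = 0.707 × 4 = 2.828 mm.
R_nwl = 0.6 × 480 × 2.828 × 670 × 10⁻³ = 545.7 kN (longitudinal, 2 welds).
R_nwt = 0.6 × 480 × 2.828 × 125 × 10⁻³ = 101.8 kN (transverse, base value).
(i) R_nwl + R_nwt = 647.5 kN; (ii) 0.85 R_nwl + 1.5 R_nwt = 616.5 kN.
R_n = max = 647.5 kN [governs: (i)]; φR_n = 485.6 kN.

φR_n ≈ 486 kN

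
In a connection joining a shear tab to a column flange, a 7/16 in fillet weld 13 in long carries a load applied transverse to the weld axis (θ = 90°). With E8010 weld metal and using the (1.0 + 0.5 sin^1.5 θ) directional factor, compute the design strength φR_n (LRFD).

φR_n ≈ 217 kip

E80XX → F_EXX = 80 ksi.
t_e = 0.707 × 0.4375 = 0.3093 in; A_we = 0.3093 × 13 = 4.021 in².
Directional factor: 1.0 + 0.5 sin^1.5(90°) = 1.5.
F_nw = 0.6 × 80 × 1.5 = 72 ksi.
φR_n = 0.75 × 72 × 4.021 = 217.1 kip.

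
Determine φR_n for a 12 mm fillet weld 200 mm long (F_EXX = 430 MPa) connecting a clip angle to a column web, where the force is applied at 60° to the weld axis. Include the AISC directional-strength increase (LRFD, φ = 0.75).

φR_n ≈ 461 kN

t_e = 0.707 × 12 = 8.484 mm; A_we = 8.484 × 200 = 1697 mm².
Directional factor: 1.0 + 0.5 sin^1.5(60°) = 1.403.
F_nw = 0.6 × 430 × 1.403 = 362 MPa.
φR_n = 0.75 × 362 × 1697 × 10⁻³ = 460.6 kN.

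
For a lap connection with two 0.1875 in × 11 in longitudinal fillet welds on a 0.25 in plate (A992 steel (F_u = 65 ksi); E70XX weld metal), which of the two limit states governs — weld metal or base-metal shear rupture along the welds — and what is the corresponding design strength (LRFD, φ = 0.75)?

φR_n ≈ 91.9 kips (weld metal governs)

E70XX → F_EXX = 70 ksi.
t_e = 0.707 × 0.1875 = 0.1326 in; L = 22 in.
Weld metal: φR_n = 0.75 × 0.6 × 70 × 0.1326 × 22 = 91.87 kips.
Base metal (shear rupture): φR_n = 0.75 × 0.6 × 65 × 0.25 × 22 = 160.9 kips.
Governing: weld metal.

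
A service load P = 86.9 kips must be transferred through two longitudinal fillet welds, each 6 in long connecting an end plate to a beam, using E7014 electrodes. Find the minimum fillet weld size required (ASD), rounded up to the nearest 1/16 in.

w = 1/2 in

E70XX → F_EXX = 70 ksi.
Total weld length L = 12 in.
Required throat t_e = P × Ω / (0.6 F_EXX × L) = 86.9 × 2.0 / (0.6 × 70 × 12) = 0.3448 in.
Required leg w = t_e / 0.707 = 0.4878 in → use 1/2 in.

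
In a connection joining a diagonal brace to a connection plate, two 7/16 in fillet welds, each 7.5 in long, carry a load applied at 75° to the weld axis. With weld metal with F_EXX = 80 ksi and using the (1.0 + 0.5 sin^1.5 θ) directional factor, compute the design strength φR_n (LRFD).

t_e = 0.707 × 0.4375 = 0.3093 in; A_we = 0.3093 × 15 = 4.64 in².
Directional factor: 1.0 + 0.5 sin^1.5(75°) = 1.475.
F_nw = 0.6 × 80 × 1.475 = 70.78 ksi.
φR_n = 0.75 × 70.78 × 4.64 = 246.3 kip.

φR_n ≈ 246 kip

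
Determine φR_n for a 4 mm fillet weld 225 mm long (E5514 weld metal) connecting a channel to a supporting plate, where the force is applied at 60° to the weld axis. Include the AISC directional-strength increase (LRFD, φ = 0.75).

φR_n ≈ 221 kN

E55XX → F_EXX = 550 MPa.
t_e = 0.707 × 4 = 2.828 mm; A_we = 2.828 × 225 = 636.3 mm².
Directional factor: 1.0 + 0.5 sin^1.5(60°) = 1.403.
F_nw = 0.6 × 550 × 1.403 = 463 MPa.
φR_n = 0.75 × 463 × 636.3 × 10⁻³ = 220.9 kN.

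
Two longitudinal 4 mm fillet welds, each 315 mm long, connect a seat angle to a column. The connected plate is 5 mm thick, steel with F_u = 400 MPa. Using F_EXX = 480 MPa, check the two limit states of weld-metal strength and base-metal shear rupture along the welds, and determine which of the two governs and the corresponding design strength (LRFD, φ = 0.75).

φR_n ≈ 385 kN (weld metal governs)

t_e = 0.707 × 4 = 2.828 mm; L = 630 mm.
Weld metal: φR_n = 0.75 × 0.6 × 480 × 2.828 × 630 × 10⁻³ = 384.8 kN.
Base metal (shear rupture): φR_n = 0.75 × 0.6 × 400 × 5 × 630 × 10⁻³ = 567 kN.
Governing: weld metal.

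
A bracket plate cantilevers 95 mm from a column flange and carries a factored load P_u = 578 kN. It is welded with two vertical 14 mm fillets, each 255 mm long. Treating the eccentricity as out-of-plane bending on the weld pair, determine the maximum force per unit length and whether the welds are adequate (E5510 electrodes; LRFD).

E55XX → F_EXX = 550 MPa.
L_w = 2 × 255 = 510 mm; section modulus (unit throat) S = 2 × L²/6 = 21680 mm².
Direct shear f_v = P/L_w = 578×10³/510 = 1133 N/mm.
Moment M = P × e = 578×10³ × 95 = 54910000 N·mm; bending f_b = M/S = 2533 N/mm.
f_max = √(f_v² + f_b²) = √(1133² + 2533²) = 2775 N/mm.
φr_n = 0.75 × 0.6 × 550 × (0.707 × 14) = 2450 N/mm → NOT adequate.

f_max ≈ 2780 N/mm; NOT adequate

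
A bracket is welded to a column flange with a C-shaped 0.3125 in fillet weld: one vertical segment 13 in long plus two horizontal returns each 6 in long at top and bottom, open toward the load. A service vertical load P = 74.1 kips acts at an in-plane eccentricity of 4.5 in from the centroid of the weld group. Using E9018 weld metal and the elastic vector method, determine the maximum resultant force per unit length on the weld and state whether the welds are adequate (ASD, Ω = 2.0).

f_max ≈ 5.64 kip/in; adequate

E90XX → F_EXX = 90 ksi.
Total weld length L_w = 25 in. Treat welds as unit-width lines.
Centroid: x̄ = 2×6×3 / 25 = 1.44 in from the vertical weld.
Polar moment about centroid: J = I_x + I_y = [13³/12 + 2×6×6.5²] + [13×1.44² + 2(6³/12 + 6×1.56²)] = 782.2 in³.
Direct shear f_v = P/L_w = 74.1 / 25 = 2.964 kip/in (vertical).
Torsion M = P·e = 74.1 × 4.5 = 333.45 kip·in.
Critical point at (x, y) = (4.56, 6.5) from centroid. f_tx = M·y/J = 2.771 kip/in; f_ty = M·x/J = 1.944 kip/in.
Resultant f_max = √[f_tx² + (f_v + f_ty)²] = √[2.771² + (2.964 + 1.944)²] = 5.636 kip/in.
Capacity per unit length: r_n/Ω = (1/2.0) × 0.6 × 90 × (0.707 × 0.3125) = 5.965 kip/in.
5.636 ≤ 5.965 → adequate.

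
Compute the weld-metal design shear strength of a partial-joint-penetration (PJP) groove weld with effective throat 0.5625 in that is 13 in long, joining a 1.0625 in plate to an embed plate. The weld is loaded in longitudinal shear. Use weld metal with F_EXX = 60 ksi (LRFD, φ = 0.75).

φR_n ≈ 197 kips

Effective throat (given) t_e = 0.5625 in.
A_we = 0.5625 × 13 = 7.312 in².
F_nw = 0.6 F_EXX = 36 ksi.
φR_n = 0.75 × 36 × 7.312 = 197.4 kips.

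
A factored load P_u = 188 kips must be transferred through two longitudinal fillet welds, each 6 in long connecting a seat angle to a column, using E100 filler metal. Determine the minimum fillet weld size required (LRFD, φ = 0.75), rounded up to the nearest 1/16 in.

E100XX → F_EXX = 100 ksi.
Total weld length L = 12 in.
Required throat t_e = P_u / (φ × 0.6 F_EXX × L) = 188 / (0.75 × 0.6 × 100 × 12) = 0.3481 in.
Required leg w = t_e / 0.707 = 0.4924 in → use 1/2 in.

w = 1/2 in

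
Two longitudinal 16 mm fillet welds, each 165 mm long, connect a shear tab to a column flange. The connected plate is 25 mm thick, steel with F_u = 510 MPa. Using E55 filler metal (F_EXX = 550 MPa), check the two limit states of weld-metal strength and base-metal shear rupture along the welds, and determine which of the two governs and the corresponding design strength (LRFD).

φR_n ≈ 924 kN (weld metal governs)

t_e = 0.707 × 16 = 11.31 mm; L = 330 mm.
Weld metal: φR_n = 0.75 × 0.6 × 550 × 11.31 × 330 × 10⁻³ = 923.9 kN.
Base metal (shear rupture): φR_n = 0.75 × 0.6 × 510 × 25 × 330 × 10⁻³ = 1893 kN.
Governing: weld metal.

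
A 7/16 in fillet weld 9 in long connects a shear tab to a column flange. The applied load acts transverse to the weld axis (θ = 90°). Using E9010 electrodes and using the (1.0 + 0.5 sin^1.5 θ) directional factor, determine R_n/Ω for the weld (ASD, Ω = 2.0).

E90XX → F_EXX = 90 ksi.
t_e = 0.707 × 0.4375 = 0.3093 in; A_we = 0.3093 × 9 = 2.784 in².
Directional factor: 1.0 + 0.5 sin^1.5(90°) = 1.5.
F_nw = 0.6 × 90 × 1.5 = 81 ksi.
R_n/Ω = (81 × 2.784) / 2.0 = 112.7 kip.

R_n/Ω ≈ 113 kip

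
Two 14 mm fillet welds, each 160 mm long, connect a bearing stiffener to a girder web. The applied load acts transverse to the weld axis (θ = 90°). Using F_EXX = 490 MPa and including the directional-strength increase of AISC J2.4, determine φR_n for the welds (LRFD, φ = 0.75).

t_e = 0.707 × 14 = 9.898 mm; A_we = 9.898 × 320 = 3167 mm².
Directional factor: 1.0 + 0.5 sin^1.5(90°) = 1.5.
F_nw = 0.6 × 490 × 1.5 = 441 MPa.
φR_n = 0.75 × 441 × 3167 × 10⁻³ = 1048 kN.

φR_n ≈ 1050 kN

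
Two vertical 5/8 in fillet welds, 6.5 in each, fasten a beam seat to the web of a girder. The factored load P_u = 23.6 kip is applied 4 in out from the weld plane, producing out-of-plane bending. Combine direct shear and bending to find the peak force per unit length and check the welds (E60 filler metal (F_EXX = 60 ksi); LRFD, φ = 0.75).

L_w = 2 × 6.5 = 13 in; section modulus (unit throat) S = 2 × L²/6 = 14.08 in².
Direct shear f_v = P/L_w = 23.6/13 = 1.815 kip/in.
Moment M = P × e = 23.6 × 4 = 94.4 kip·in; bending f_b = M/S = 6.703 kip/in.
f_max = √(f_v² + f_b²) = √(1.815² + 6.703²) = 6.944 kip/in.
φr_n = 0.75 × 0.6 × 60 × (0.707 × 0.625) = 11.93 kip/in → adequate.

f_max ≈ 6.94 kip/in; adequate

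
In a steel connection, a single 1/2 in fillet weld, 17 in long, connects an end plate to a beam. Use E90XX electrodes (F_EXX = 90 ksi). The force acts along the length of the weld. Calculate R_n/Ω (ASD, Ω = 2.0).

R_n/Ω ≈ 162 kip

Effective throat t_e = 0.707 × 0.5 = 0.3535 in.
Total length L = 17 in; A_we = 0.3535 × 17 = 6.01 in².
F_nw = 0.6 F_EXX = 0.6 × 90 = 54 ksi.
R_n = 54 × 6.01 = 324.5 kip; R_n/Ω = 324.5/2.0 = 162.3 kip.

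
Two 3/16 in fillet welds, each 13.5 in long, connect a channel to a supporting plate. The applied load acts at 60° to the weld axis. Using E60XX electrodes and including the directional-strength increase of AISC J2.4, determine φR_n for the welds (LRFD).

E60XX → F_EXX = 60 ksi.
t_e = 0.707 × 0.1875 = 0.1326 in; A_we = 0.1326 × 27 = 3.579 in².
Directional factor: 1.0 + 0.5 sin^1.5(60°) = 1.403.
F_nw = 0.6 × 60 × 1.403 = 50.51 ksi.
φR_n = 0.75 × 50.51 × 3.579 = 135.6 kips.

φR_n ≈ 136 kips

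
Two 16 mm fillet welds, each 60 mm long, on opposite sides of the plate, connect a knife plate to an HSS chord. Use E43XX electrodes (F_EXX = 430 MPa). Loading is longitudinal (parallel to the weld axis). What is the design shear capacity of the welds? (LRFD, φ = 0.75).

Effective throat t_e = 0.707 × 16 = 11.31 mm.
Total length L = 120 mm; A_we = 11.31 × 120 = 1357 mm².
F_nw = 0.6 F_EXX = 0.6 × 430 = 258 MPa.
φR_n = 0.75 × 258 × 1357 × 10⁻³ = 262.7 kN.

φR_n ≈ 263 kN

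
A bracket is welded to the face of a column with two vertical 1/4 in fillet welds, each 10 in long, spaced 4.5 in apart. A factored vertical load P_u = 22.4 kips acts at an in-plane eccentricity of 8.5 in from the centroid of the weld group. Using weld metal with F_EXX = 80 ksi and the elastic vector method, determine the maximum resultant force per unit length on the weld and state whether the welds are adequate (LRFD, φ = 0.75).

Total weld length L_w = 20 in. Treat welds as unit-width lines.
Polar moment about centroid: J = 2[d³/12 + d(b/2)²] = 2[10³/12 + 10×2.25²] = 267.9 in³.
Direct shear f_v = P/L_w = 22.4 / 20 = 1.12 kip/in (vertical).
Torsion M = P·e = 22.4 × 8.5 = 190.4 kip·in.
Critical point at (x, y) = (2.25, 5) from centroid. f_tx = M·y/J = 3.553 kip/in; f_ty = M·x/J = 1.599 kip/in.
Resultant f_max = √[f_tx² + (f_v + f_ty)²] = √[3.553² + (1.12 + 1.599)²] = 4.474 kip/in.
Capacity per unit length: φr_n = 0.75 × 0.6 × 80 × (0.707 × 0.25) = 6.363 kip/in.
4.474 ≤ 6.363 → adequate.

f_max ≈ 4.47 kip/in; adequate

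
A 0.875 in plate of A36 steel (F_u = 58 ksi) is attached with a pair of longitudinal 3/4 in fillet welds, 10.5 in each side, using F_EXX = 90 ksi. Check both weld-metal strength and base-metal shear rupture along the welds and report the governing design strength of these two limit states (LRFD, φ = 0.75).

φR_n ≈ 451 kips (weld metal governs)

t_e = 0.707 × 0.75 = 0.5302 in; L = 21 in.
Weld metal: φR_n = 0.75 × 0.6 × 90 × 0.5302 × 21 = 451 kips.
Base metal (shear rupture): φR_n = 0.75 × 0.6 × 58 × 0.875 × 21 = 479.6 kips.
Governing: weld metal.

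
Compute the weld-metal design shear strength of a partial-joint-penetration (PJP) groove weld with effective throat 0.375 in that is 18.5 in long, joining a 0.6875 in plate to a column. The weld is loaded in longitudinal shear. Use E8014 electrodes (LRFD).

φR_n ≈ 250 kips

E80XX → F_EXX = 80 ksi.
Effective throat (given) t_e = 0.375 in.
A_we = 0.375 × 18.5 = 6.938 in².
F_nw = 0.6 F_EXX = 48 ksi.
φR_n = 0.75 × 48 × 6.938 = 249.8 kips.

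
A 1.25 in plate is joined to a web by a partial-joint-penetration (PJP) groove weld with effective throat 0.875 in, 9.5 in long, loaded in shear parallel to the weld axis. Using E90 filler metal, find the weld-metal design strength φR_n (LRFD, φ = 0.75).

φR_n ≈ 337 kips

E90XX → F_EXX = 90 ksi.
Effective throat (given) t_e = 0.875 in.
A_we = 0.875 × 9.5 = 8.312 in².
F_nw = 0.6 F_EXX = 54 ksi.
φR_n = 0.75 × 54 × 8.312 = 336.7 kips.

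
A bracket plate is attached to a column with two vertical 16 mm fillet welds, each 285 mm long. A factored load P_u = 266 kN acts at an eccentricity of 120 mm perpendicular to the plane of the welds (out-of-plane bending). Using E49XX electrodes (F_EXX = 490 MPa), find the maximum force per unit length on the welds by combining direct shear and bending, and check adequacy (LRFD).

L_w = 2 × 285 = 570 mm; section modulus (unit throat) S = 2 × L²/6 = 27080 mm².
Direct shear f_v = P/L_w = 266×10³/570 = 466.7 N/mm.
Moment M = P × e = 266×10³ × 120 = 31920000 N·mm; bending f_b = M/S = 1179 N/mm.
f_max = √(f_v² + f_b²) = √(466.7² + 1179²) = 1268 N/mm.
φr_n = 0.75 × 0.6 × 490 × (0.707 × 16) = 2494 N/mm → adequate.

f_max ≈ 1270 N/mm; adequate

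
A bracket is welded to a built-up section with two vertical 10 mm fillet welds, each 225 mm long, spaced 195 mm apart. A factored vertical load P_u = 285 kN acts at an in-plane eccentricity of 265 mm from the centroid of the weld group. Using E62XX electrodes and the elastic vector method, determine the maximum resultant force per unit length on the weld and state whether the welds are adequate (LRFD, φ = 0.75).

f_max ≈ 2290 N/mm; NOT adequate

E62XX → F_EXX = 620 MPa.
Total weld length L_w = 450 mm. Treat welds as unit-width lines.
Polar moment about centroid: J = 2[d³/12 + d(b/2)²] = 2[225³/12 + 225×97.5²] = 6176000 mm³.
Direct shear f_v = P/L_w = 285×10³ / 450 = 633.3 N/mm (vertical).
Torsion M = P·e = 285×10³ × 265 = 75525000 N·mm.
Critical point at (x, y) = (97.5, 112.5) from centroid. f_tx = M·y/J = 1376 N/mm; f_ty = M·x/J = 1192 N/mm.
Resultant f_max = √[f_tx² + (f_v + f_ty)²] = √[1376² + (633.3 + 1192)²] = 2286 N/mm.
Capacity per unit length: φr_n = 0.75 × 0.6 × 620 × (0.707 × 10) = 1973 N/mm.
2286 > 1973 → NOT adequate.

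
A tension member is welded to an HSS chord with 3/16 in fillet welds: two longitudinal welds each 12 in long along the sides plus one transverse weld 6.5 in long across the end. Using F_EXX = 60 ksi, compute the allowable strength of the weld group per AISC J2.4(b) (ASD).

t_e = 0.707 × 0.1875 = 0.1326 in.
R_nwl = 0.6 × 60 × 0.1326 × 24 = 114.5 kips (longitudinal, 2 welds).
R_nwt = 0.6 × 60 × 0.1326 × 6.5 = 31.02 kips (transverse, base value).
(i) R_nwl + R_nwt = 145.6 kips; (ii) 0.85 R_nwl + 1.5 R_nwt = 143.9 kips.
R_n = max = 145.6 kips [governs: (i)]; R_n/Ω = 72.78 kips.

R_n/Ω ≈ 72.8 kips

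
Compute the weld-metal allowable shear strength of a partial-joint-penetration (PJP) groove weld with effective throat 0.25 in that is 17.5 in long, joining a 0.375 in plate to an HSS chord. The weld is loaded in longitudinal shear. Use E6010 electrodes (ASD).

E60XX → F_EXX = 60 ksi.
Effective throat (given) t_e = 0.25 in.
A_we = 0.25 × 17.5 = 4.375 in².
F_nw = 0.6 F_EXX = 36 ksi.
R_n/Ω = (36 × 4.375) / 2.0 = 78.75 kip.

R_n/Ω ≈ 78.8 kip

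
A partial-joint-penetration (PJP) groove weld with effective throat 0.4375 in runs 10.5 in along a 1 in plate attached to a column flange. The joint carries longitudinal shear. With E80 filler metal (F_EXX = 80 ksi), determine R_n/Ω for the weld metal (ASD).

Effective throat (given) t_e = 0.4375 in.
A_we = 0.4375 × 10.5 = 4.594 in².
F_nw = 0.6 F_EXX = 48 ksi.
R_n/Ω = (48 × 4.594) / 2.0 = 110.2 kip.

R_n/Ω ≈ 110 kip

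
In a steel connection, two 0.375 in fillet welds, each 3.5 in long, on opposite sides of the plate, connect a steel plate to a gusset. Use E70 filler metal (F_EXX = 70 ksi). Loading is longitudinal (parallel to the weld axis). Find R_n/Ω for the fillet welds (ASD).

R_n/Ω ≈ 39 kips

Effective throat t_e = 0.707 × 0.375 = 0.2651 in.
Total length L = 7 in; A_we = 0.2651 × 7 = 1.856 in².
F_nw = 0.6 F_EXX = 0.6 × 70 = 42 ksi.
R_n = 42 × 1.856 = 77.95 kips; R_n/Ω = 77.95/2.0 = 38.97 kips.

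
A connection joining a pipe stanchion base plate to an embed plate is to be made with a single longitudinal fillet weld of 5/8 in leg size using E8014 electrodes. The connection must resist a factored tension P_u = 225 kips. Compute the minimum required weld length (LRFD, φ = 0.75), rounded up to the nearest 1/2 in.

E80XX → F_EXX = 80 ksi.
Throat t_e = 0.707 × 0.625 = 0.4419 in.
φr_n = 0.75 × 0.6 × 80 × 0.4419 = 15.91 kips/in.
L_req = P_u / φr_n = 225 / 15.91 = 14.14 in total.
Round up → use L = 14.5 in.

L = 14.5 in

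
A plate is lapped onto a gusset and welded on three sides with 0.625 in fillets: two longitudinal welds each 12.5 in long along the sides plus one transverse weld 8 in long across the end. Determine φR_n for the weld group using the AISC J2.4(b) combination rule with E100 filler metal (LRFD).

φR_n ≈ 661 kips

E100XX → F_EXX = 100 ksi.
t_e = 0.707 × 0.625 = 0.4419 in.
R_nwl = 0.6 × 100 × 0.4419 × 25 = 662.8 kips (longitudinal, 2 welds).
R_nwt = 0.6 × 100 × 0.4419 × 8 = 212.1 kips (transverse, base value).
(i) R_nwl + R_nwt = 874.9 kips; (ii) 0.85 R_nwl + 1.5 R_nwt = 881.5 kips.
R_n = max = 881.5 kips [governs: (ii)]; φR_n = 661.2 kips.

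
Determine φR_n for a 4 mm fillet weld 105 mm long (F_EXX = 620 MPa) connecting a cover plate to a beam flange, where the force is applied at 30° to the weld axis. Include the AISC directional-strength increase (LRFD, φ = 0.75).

φR_n ≈ 97.5 kN

t_e = 0.707 × 4 = 2.828 mm; A_we = 2.828 × 105 = 296.9 mm².
Directional factor: 1.0 + 0.5 sin^1.5(30°) = 1.177.
F_nw = 0.6 × 620 × 1.177 = 437.8 MPa.
φR_n = 0.75 × 437.8 × 296.9 × 10⁻³ = 97.49 kN.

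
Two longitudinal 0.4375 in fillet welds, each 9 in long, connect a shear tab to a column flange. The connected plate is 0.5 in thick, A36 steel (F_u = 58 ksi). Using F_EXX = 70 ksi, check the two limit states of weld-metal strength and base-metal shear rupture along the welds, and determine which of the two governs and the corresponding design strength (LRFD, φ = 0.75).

φR_n ≈ 175 kips (weld metal governs)

t_e = 0.707 × 0.4375 = 0.3093 in; L = 18 in.
Weld metal: φR_n = 0.75 × 0.6 × 70 × 0.3093 × 18 = 175.4 kips.
Base metal (shear rupture): φR_n = 0.75 × 0.6 × 58 × 0.5 × 18 = 234.9 kips.
Governing: weld metal.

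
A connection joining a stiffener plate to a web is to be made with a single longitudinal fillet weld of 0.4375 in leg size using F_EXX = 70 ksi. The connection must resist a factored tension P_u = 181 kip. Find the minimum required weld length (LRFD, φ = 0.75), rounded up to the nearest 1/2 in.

L = 19 in

Throat t_e = 0.707 × 0.4375 = 0.3093 in.
φr_n = 0.75 × 0.6 × 70 × 0.3093 = 9.743 kip/in.
L_req = P_u / φr_n = 181 / 9.743 = 18.58 in total.
Round up → use L = 19 in.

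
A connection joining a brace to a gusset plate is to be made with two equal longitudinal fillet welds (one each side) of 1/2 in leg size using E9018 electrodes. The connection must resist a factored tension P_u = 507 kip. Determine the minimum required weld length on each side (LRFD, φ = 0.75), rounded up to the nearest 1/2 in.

L = 18 in on each side

E90XX → F_EXX = 90 ksi.
Throat t_e = 0.707 × 0.5 = 0.3535 in.
φr_n = 0.75 × 0.6 × 90 × 0.3535 = 14.32 kip/in.
L_req = P_u / φr_n = 507 / 14.32 = 35.41 in total.
Per side: 35.41 / 2 = 17.71 in.
Round up → use L = 18 in on each side.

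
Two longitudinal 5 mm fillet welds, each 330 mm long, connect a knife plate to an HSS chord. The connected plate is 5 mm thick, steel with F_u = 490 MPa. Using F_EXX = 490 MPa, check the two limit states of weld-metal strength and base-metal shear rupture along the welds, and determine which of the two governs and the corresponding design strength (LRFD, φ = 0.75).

φR_n ≈ 514 kN (weld metal governs)

t_e = 0.707 × 5 = 3.535 mm; L = 660 mm.
Weld metal: φR_n = 0.75 × 0.6 × 490 × 3.535 × 660 × 10⁻³ = 514.4 kN.
Base metal (shear rupture): φR_n = 0.75 × 0.6 × 490 × 5 × 660 × 10⁻³ = 727.7 kN.
Governing: weld metal.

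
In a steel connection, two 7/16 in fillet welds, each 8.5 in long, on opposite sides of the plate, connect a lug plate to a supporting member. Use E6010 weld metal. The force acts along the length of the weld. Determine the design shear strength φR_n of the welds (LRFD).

E60XX → F_EXX = 60 ksi.
Effective throat t_e = 0.707 × 0.4375 = 0.3093 in.
Total length L = 17 in; A_we = 0.3093 × 17 = 5.258 in².
F_nw = 0.6 F_EXX = 0.6 × 60 = 36 ksi.
φR_n = 0.75 × 36 × 5.258 = 142 kips.

φR_n ≈ 142 kips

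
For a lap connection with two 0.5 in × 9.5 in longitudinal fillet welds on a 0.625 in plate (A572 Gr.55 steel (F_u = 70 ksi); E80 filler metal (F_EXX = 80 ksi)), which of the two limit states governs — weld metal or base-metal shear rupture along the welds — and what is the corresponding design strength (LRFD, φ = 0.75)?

t_e = 0.707 × 0.5 = 0.3535 in; L = 19 in.
Weld metal: φR_n = 0.75 × 0.6 × 80 × 0.3535 × 19 = 241.8 kip.
Base metal (shear rupture): φR_n = 0.75 × 0.6 × 70 × 0.625 × 19 = 374.1 kip.
Governing: weld metal.

φR_n ≈ 242 kip (weld metal governs)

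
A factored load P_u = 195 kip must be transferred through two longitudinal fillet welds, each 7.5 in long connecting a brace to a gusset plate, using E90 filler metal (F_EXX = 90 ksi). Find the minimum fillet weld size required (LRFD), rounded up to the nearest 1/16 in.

Total weld length L = 15 in.
Required throat t_e = P_u / (φ × 0.6 F_EXX × L) = 195 / (0.75 × 0.6 × 90 × 15) = 0.321 in.
Required leg w = t_e / 0.707 = 0.454 in → use 1/2 in.

w = 1/2 in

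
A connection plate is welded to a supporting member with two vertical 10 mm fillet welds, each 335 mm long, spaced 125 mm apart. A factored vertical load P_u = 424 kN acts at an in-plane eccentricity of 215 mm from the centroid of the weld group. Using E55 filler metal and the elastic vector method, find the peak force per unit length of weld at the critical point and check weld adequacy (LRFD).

f_max ≈ 2140 N/mm; NOT adequate

E55XX → F_EXX = 550 MPa.
Total weld length L_w = 670 mm. Treat welds as unit-width lines.
Polar moment about centroid: J = 2[d³/12 + d(b/2)²] = 2[335³/12 + 335×62.5²] = 8883000 mm³.
Direct shear f_v = P/L_w = 424×10³ / 670 = 632.8 N/mm (vertical).
Torsion M = P·e = 424×10³ × 215 = 91160000 N·mm.
Critical point at (x, y) = (62.5, 167.5) from centroid. f_tx = M·y/J = 1719 N/mm; f_ty = M·x/J = 641.4 N/mm.
Resultant f_max = √[f_tx² + (f_v + f_ty)²] = √[1719² + (632.8 + 641.4)²] = 2140 N/mm.
Capacity per unit length: φr_n = 0.75 × 0.6 × 550 × (0.707 × 10) = 1750 N/mm.
2140 > 1750 → NOT adequate.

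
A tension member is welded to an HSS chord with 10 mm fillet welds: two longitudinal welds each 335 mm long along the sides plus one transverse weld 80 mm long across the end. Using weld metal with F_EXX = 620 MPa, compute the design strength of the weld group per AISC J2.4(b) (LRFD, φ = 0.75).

t_e = 0.707 × 10 = 7.07 mm.
R_nwl = 0.6 × 620 × 7.07 × 670 × 10⁻³ = 1762 kN (longitudinal, 2 welds).
R_nwt = 0.6 × 620 × 7.07 × 80 × 10⁻³ = 210.4 kN (transverse, base value).
(i) R_nwl + R_nwt = 1973 kN; (ii) 0.85 R_nwl + 1.5 R_nwt = 1813 kN.
R_n = max = 1973 kN [governs: (i)]; φR_n = 1479 kN.

φR_n ≈ 1480 kN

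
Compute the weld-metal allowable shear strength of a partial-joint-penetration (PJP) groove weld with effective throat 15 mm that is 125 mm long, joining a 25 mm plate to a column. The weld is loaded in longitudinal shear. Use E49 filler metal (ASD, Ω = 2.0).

E49XX → F_EXX = 490 MPa.
Effective throat (given) t_e = 15 mm.
A_we = 15 × 125 = 1875 mm².
F_nw = 0.6 F_EXX = 294 MPa.
R_n/Ω = (294 × 1875) / 2.0 × 10⁻³ = 275.6 kN.

R_n/Ω ≈ 276 kN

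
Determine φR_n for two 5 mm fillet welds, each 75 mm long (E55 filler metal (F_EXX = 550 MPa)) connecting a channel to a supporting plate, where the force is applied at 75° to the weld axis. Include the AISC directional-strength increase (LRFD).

t_e = 0.707 × 5 = 3.535 mm; A_we = 3.535 × 150 = 530.2 mm².
Directional factor: 1.0 + 0.5 sin^1.5(75°) = 1.475.
F_nw = 0.6 × 550 × 1.475 = 486.6 MPa.
φR_n = 0.75 × 486.6 × 530.2 × 10⁻³ = 193.5 kN.

φR_n ≈ 194 kN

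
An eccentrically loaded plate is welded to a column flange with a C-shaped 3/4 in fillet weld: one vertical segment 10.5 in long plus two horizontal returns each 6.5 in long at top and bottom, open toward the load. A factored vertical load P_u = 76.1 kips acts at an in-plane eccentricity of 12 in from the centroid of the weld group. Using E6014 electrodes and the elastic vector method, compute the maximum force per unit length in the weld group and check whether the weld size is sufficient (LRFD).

f_max ≈ 13.8 kip/in; adequate

E60XX → F_EXX = 60 ksi.
Total weld length L_w = 23.5 in. Treat welds as unit-width lines.
Centroid: x̄ = 2×6.5×3.25 / 23.5 = 1.798 in from the vertical weld.
Polar moment about centroid: J = I_x + I_y = [10.5³/12 + 2×6.5×5.25²] + [10.5×1.798² + 2(6.5³/12 + 6.5×1.452²)] = 561.9 in³.
Direct shear f_v = P/L_w = 76.1 / 23.5 = 3.238 kip/in (vertical).
Torsion M = P·e = 76.1 × 12 = 913.2 kip·in.
Critical point at (x, y) = (4.702, 5.25) from centroid. f_tx = M·y/J = 8.532 kip/in; f_ty = M·x/J = 7.642 kip/in.
Resultant f_max = √[f_tx² + (f_v + f_ty)²] = √[8.532² + (3.238 + 7.642)²] = 13.83 kip/in.
Capacity per unit length: φr_n = 0.75 × 0.6 × 60 × (0.707 × 0.75) = 14.32 kip/in.
13.83 ≤ 14.32 → adequate.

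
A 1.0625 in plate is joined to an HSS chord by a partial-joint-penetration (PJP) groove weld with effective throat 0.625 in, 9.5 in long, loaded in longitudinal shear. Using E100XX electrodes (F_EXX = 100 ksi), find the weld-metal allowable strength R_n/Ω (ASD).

R_n/Ω ≈ 178 kips

Effective throat (given) t_e = 0.625 in.
A_we = 0.625 × 9.5 = 5.938 in².
F_nw = 0.6 F_EXX = 60 ksi.
R_n/Ω = (60 × 5.938) / 2.0 = 178.1 kips.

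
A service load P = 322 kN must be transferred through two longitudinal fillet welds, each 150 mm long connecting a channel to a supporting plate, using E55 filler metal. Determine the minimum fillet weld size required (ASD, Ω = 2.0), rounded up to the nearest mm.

w = 10 mm

E55XX → F_EXX = 550 MPa.
Total weld length L = 300 mm.
Required throat t_e = P × Ω / (0.6 F_EXX × L) = 322 × 2.0 / (0.6 × 550 × 300 × 10⁻³) = 6.505 mm.
Required leg w = t_e / 0.707 = 9.201 mm → use 10 mm.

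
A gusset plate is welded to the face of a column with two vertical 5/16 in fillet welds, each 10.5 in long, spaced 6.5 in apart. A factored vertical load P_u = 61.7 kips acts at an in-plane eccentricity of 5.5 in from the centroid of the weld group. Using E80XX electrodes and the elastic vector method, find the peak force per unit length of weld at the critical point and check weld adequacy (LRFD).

E80XX → F_EXX = 80 ksi.
Total weld length L_w = 21 in. Treat welds as unit-width lines.
Polar moment about centroid: J = 2[d³/12 + d(b/2)²] = 2[10.5³/12 + 10.5×3.25²] = 414.8 in³.
Direct shear f_v = P/L_w = 61.7 / 21 = 2.938 kip/in (vertical).
Torsion M = P·e = 61.7 × 5.5 = 339.35 kip·in.
Critical point at (x, y) = (3.25, 5.25) from centroid. f_tx = M·y/J = 4.296 kip/in; f_ty = M·x/J = 2.659 kip/in.
Resultant f_max = √[f_tx² + (f_v + f_ty)²] = √[4.296² + (2.938 + 2.659)²] = 7.056 kip/in.
Capacity per unit length: φr_n = 0.75 × 0.6 × 80 × (0.707 × 0.3125) = 7.954 kip/in.
7.056 ≤ 7.954 → adequate.

f_max ≈ 7.06 kip/in; adequate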